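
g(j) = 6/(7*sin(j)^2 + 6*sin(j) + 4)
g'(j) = 6*(-14*sin(j)*cos(j) - 6*cos(j))/(7*sin(j)^2 + 6*sin(j) + 4)^2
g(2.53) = 0.62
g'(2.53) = 0.73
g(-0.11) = 1.75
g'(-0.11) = -2.27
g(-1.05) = 1.48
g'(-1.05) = 1.11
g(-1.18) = 1.35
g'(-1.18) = 0.81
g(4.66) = 1.20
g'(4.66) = -0.10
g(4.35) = 1.33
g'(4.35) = -0.74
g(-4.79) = 0.35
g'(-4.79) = -0.03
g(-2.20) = 1.61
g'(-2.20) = -1.35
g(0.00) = 1.50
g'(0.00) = -2.25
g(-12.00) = 0.65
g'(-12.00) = -0.80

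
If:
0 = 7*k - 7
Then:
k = 1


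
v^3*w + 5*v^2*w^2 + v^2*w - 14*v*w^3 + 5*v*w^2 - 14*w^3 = (v - 2*w)*(v + 7*w)*(v*w + w)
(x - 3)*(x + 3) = x^2 - 9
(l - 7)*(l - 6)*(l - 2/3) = l^3 - 41*l^2/3 + 152*l/3 - 28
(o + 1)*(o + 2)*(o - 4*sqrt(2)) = o^3 - 4*sqrt(2)*o^2 + 3*o^2 - 12*sqrt(2)*o + 2*o - 8*sqrt(2)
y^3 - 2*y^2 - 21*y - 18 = (y - 6)*(y + 1)*(y + 3)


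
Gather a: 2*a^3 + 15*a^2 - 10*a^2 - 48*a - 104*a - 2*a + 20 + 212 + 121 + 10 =2*a^3 + 5*a^2 - 154*a + 363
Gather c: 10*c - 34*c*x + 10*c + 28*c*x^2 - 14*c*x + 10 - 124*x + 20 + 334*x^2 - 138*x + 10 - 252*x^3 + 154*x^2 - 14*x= c*(28*x^2 - 48*x + 20) - 252*x^3 + 488*x^2 - 276*x + 40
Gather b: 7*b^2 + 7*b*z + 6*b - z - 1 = 7*b^2 + b*(7*z + 6) - z - 1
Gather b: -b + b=0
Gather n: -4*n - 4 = -4*n - 4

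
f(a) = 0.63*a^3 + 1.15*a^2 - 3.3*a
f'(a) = 1.89*a^2 + 2.3*a - 3.3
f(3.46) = 28.45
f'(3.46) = 27.28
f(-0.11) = 0.38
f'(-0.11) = -3.53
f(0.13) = -0.41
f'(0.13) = -2.97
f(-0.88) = 3.37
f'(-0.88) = -3.86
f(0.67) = -1.51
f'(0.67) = -0.91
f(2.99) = 17.25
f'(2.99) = 20.47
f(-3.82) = -5.73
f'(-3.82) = 15.49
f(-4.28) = -14.20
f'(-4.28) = 21.48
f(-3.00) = 3.24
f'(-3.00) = 6.81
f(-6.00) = -74.88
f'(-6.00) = 50.94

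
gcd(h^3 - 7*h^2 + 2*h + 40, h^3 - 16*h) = h - 4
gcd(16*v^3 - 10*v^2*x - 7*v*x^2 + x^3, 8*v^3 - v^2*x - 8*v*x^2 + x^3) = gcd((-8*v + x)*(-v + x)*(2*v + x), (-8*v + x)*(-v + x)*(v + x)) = 8*v^2 - 9*v*x + x^2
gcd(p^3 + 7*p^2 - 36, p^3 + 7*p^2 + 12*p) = p + 3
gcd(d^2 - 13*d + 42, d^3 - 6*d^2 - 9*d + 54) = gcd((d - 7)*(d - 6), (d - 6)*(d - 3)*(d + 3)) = d - 6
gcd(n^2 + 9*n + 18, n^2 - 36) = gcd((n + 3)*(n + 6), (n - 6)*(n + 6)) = n + 6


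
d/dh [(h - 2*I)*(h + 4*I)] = 2*h + 2*I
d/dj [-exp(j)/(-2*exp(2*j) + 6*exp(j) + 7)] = (-2*exp(2*j) - 7)*exp(j)/(4*exp(4*j) - 24*exp(3*j) + 8*exp(2*j) + 84*exp(j) + 49)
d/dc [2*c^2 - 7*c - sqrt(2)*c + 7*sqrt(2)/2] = 4*c - 7 - sqrt(2)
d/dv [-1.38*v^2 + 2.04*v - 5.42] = 2.04 - 2.76*v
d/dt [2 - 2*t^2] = -4*t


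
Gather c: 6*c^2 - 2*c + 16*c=6*c^2 + 14*c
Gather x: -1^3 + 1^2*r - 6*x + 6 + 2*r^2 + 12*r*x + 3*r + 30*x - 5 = 2*r^2 + 4*r + x*(12*r + 24)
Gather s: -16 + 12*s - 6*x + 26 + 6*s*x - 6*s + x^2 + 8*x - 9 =s*(6*x + 6) + x^2 + 2*x + 1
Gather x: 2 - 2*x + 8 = 10 - 2*x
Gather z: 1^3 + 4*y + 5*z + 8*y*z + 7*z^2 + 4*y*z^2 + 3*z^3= 4*y + 3*z^3 + z^2*(4*y + 7) + z*(8*y + 5) + 1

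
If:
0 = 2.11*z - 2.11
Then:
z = 1.00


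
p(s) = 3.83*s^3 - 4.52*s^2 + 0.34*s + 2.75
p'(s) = 11.49*s^2 - 9.04*s + 0.34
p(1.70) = 9.08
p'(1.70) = 18.18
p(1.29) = 3.89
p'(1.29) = 7.80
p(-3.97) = -309.49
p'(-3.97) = 217.32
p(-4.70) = -496.34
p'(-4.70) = 296.64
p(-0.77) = -1.94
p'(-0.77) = 14.11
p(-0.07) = 2.70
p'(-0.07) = 1.03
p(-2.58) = -93.99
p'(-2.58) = 100.15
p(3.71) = 137.38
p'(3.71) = 124.95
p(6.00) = 669.35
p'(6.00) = 359.74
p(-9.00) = -3158.50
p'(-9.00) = 1012.39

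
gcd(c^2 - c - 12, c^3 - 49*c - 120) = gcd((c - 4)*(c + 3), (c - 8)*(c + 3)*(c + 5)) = c + 3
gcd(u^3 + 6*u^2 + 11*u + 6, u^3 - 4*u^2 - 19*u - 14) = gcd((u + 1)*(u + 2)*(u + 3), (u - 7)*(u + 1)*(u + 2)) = u^2 + 3*u + 2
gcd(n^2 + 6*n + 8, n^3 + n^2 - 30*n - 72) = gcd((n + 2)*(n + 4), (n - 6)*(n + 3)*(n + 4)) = n + 4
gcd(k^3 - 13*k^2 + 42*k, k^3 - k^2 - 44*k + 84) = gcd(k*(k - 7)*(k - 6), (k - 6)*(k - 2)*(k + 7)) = k - 6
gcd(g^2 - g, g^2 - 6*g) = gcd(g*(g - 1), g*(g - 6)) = g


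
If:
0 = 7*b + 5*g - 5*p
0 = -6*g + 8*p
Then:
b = -5*p/21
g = 4*p/3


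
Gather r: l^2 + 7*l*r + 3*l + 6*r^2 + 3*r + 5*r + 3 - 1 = l^2 + 3*l + 6*r^2 + r*(7*l + 8) + 2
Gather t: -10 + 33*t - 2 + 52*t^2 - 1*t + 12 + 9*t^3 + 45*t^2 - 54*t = 9*t^3 + 97*t^2 - 22*t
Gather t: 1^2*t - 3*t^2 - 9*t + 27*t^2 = 24*t^2 - 8*t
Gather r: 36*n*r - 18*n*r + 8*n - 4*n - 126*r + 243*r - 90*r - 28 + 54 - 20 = 4*n + r*(18*n + 27) + 6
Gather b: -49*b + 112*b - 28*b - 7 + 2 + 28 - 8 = 35*b + 15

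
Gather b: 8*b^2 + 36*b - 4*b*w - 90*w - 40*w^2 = 8*b^2 + b*(36 - 4*w) - 40*w^2 - 90*w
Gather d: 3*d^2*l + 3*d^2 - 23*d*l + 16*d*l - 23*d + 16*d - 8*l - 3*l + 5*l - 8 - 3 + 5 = d^2*(3*l + 3) + d*(-7*l - 7) - 6*l - 6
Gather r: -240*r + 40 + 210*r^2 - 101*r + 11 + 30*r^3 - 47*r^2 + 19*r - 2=30*r^3 + 163*r^2 - 322*r + 49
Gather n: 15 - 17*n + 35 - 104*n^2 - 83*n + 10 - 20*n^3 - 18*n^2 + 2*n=-20*n^3 - 122*n^2 - 98*n + 60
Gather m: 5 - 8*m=5 - 8*m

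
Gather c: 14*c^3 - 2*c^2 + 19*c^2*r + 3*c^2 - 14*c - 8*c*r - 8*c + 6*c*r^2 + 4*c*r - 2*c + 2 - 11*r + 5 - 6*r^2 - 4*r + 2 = 14*c^3 + c^2*(19*r + 1) + c*(6*r^2 - 4*r - 24) - 6*r^2 - 15*r + 9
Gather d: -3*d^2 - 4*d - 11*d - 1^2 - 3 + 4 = -3*d^2 - 15*d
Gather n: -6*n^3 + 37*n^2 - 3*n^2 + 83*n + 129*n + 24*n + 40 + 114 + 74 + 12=-6*n^3 + 34*n^2 + 236*n + 240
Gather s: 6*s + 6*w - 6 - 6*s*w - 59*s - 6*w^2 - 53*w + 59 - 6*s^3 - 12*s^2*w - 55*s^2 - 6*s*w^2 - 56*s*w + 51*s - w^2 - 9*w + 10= -6*s^3 + s^2*(-12*w - 55) + s*(-6*w^2 - 62*w - 2) - 7*w^2 - 56*w + 63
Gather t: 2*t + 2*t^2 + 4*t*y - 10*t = 2*t^2 + t*(4*y - 8)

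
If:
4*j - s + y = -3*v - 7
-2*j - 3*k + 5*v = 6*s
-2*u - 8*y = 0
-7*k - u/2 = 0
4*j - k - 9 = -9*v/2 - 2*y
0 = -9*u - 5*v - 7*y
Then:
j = -66798/13795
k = 804/2759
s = 88261/13795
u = -11256/2759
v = 81606/13795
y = 2814/2759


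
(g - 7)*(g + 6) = g^2 - g - 42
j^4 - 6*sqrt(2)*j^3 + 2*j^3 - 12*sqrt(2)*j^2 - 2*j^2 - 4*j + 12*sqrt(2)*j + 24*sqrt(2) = (j + 2)*(j - 6*sqrt(2))*(j - sqrt(2))*(j + sqrt(2))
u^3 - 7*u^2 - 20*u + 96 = (u - 8)*(u - 3)*(u + 4)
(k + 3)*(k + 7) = k^2 + 10*k + 21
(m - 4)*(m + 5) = m^2 + m - 20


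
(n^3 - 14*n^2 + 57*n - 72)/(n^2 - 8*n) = n - 6 + 9/n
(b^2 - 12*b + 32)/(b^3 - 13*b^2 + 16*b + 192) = (b - 4)/(b^2 - 5*b - 24)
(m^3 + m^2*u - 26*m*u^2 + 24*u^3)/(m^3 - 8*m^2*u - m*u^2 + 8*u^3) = (-m^2 - 2*m*u + 24*u^2)/(-m^2 + 7*m*u + 8*u^2)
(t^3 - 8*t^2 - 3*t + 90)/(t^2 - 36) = (t^2 - 2*t - 15)/(t + 6)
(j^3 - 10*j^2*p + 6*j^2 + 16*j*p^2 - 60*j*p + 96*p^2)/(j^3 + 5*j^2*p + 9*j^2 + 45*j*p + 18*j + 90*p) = (j^2 - 10*j*p + 16*p^2)/(j^2 + 5*j*p + 3*j + 15*p)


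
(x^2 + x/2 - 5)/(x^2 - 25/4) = 2*(x - 2)/(2*x - 5)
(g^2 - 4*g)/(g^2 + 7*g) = (g - 4)/(g + 7)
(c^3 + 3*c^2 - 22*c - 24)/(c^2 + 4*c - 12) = (c^2 - 3*c - 4)/(c - 2)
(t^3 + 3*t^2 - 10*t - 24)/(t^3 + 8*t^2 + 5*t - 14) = (t^2 + t - 12)/(t^2 + 6*t - 7)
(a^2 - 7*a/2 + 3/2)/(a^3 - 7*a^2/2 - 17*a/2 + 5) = (a - 3)/(a^2 - 3*a - 10)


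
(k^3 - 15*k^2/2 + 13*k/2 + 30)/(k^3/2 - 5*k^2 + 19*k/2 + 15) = (2*k^2 - 5*k - 12)/(k^2 - 5*k - 6)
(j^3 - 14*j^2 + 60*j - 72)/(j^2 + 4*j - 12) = (j^2 - 12*j + 36)/(j + 6)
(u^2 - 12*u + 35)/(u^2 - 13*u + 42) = (u - 5)/(u - 6)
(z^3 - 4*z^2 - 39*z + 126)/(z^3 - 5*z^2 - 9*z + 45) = (z^2 - z - 42)/(z^2 - 2*z - 15)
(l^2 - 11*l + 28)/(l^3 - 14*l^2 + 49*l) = (l - 4)/(l*(l - 7))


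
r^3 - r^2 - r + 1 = (r - 1)^2*(r + 1)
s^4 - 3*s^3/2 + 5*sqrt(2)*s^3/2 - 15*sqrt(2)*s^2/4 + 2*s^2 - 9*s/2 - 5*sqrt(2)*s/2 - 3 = (s - 2)*(s + 1/2)*(s + sqrt(2))*(s + 3*sqrt(2)/2)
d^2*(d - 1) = d^3 - d^2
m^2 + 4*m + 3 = (m + 1)*(m + 3)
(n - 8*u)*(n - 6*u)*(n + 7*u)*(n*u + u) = n^4*u - 7*n^3*u^2 + n^3*u - 50*n^2*u^3 - 7*n^2*u^2 + 336*n*u^4 - 50*n*u^3 + 336*u^4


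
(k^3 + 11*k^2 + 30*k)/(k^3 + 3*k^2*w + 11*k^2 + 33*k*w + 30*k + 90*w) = k/(k + 3*w)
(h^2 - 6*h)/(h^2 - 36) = h/(h + 6)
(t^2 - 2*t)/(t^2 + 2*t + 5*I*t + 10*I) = t*(t - 2)/(t^2 + t*(2 + 5*I) + 10*I)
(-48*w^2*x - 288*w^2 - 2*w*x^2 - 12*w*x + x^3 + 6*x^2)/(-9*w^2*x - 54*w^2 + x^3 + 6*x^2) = (-48*w^2 - 2*w*x + x^2)/(-9*w^2 + x^2)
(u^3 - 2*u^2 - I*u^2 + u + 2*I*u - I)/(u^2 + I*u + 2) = (u^2 - 2*u + 1)/(u + 2*I)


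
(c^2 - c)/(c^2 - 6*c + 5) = c/(c - 5)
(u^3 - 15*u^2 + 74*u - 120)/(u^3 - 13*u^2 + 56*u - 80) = (u - 6)/(u - 4)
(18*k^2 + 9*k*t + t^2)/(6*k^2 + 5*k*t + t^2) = (6*k + t)/(2*k + t)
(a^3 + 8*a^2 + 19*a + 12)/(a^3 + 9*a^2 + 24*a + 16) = (a + 3)/(a + 4)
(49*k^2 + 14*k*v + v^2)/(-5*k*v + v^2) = (49*k^2 + 14*k*v + v^2)/(v*(-5*k + v))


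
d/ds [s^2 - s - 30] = 2*s - 1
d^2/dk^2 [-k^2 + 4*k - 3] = -2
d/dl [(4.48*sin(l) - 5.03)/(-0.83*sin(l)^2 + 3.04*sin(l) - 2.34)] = (3.7184*sin(l)^2 - 8.3498*sin(l) + 4.808)*cos(l)/(0.6889*sin(l)^4 - 5.0464*sin(l)^3 + 13.126*sin(l)^2 - 14.2272*sin(l) + 5.4756)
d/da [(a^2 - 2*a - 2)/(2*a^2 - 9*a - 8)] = (-5*a^2 - 8*a - 2)/(4*a^4 - 36*a^3 + 49*a^2 + 144*a + 64)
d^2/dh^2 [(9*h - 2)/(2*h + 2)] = -11/(h + 1)^3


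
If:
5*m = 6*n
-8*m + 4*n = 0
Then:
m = 0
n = 0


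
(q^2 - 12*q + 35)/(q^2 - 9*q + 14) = (q - 5)/(q - 2)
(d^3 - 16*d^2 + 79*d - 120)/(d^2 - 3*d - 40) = (d^2 - 8*d + 15)/(d + 5)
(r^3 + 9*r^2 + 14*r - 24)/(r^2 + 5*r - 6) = r + 4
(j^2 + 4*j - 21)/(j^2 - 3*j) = (j + 7)/j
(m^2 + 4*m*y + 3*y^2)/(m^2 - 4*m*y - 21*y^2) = (-m - y)/(-m + 7*y)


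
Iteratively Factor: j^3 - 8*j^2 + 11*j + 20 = (j + 1)*(j^2 - 9*j + 20) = (j - 5)*(j + 1)*(j - 4)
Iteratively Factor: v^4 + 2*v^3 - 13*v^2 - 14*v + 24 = (v - 1)*(v^3 + 3*v^2 - 10*v - 24) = (v - 1)*(v + 2)*(v^2 + v - 12) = (v - 1)*(v + 2)*(v + 4)*(v - 3)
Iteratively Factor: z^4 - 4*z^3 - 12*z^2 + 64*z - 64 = (z - 4)*(z^3 - 12*z + 16) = (z - 4)*(z - 2)*(z^2 + 2*z - 8) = (z - 4)*(z - 2)*(z + 4)*(z - 2)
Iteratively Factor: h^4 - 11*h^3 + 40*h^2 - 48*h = (h)*(h^3 - 11*h^2 + 40*h - 48) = h*(h - 3)*(h^2 - 8*h + 16) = h*(h - 4)*(h - 3)*(h - 4)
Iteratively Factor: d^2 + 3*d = (d)*(d + 3)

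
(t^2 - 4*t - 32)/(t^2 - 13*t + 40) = (t + 4)/(t - 5)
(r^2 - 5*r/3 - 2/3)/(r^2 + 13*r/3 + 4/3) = (r - 2)/(r + 4)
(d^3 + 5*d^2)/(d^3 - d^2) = (d + 5)/(d - 1)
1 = 1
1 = 1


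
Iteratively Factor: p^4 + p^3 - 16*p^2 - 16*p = (p + 4)*(p^3 - 3*p^2 - 4*p) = (p - 4)*(p + 4)*(p^2 + p) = (p - 4)*(p + 1)*(p + 4)*(p)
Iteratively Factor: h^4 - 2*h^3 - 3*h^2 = (h)*(h^3 - 2*h^2 - 3*h) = h*(h - 3)*(h^2 + h) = h*(h - 3)*(h + 1)*(h)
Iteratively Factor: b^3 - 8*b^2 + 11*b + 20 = (b - 5)*(b^2 - 3*b - 4) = (b - 5)*(b + 1)*(b - 4)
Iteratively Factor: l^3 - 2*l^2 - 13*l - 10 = (l + 1)*(l^2 - 3*l - 10) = (l + 1)*(l + 2)*(l - 5)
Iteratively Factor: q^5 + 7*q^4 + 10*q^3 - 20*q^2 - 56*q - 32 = (q + 2)*(q^4 + 5*q^3 - 20*q - 16) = (q + 1)*(q + 2)*(q^3 + 4*q^2 - 4*q - 16) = (q - 2)*(q + 1)*(q + 2)*(q^2 + 6*q + 8) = (q - 2)*(q + 1)*(q + 2)^2*(q + 4)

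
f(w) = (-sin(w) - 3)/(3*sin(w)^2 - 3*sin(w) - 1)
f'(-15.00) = 2.84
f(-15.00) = -1.06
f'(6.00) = -2339.56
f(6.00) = -37.54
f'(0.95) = 2.37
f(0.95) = 2.62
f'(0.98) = 2.48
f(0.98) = 2.69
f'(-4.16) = -2.62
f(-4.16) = 2.79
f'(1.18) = 2.92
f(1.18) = 3.25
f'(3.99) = 1.52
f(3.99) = -0.77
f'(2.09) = -2.72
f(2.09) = 2.88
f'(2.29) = -1.96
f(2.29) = 2.41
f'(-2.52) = 4.56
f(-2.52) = -1.37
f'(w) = (-6*sin(w)*cos(w) + 3*cos(w))*(-sin(w) - 3)/(3*sin(w)^2 - 3*sin(w) - 1)^2 - cos(w)/(3*sin(w)^2 - 3*sin(w) - 1)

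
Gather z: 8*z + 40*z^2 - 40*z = 40*z^2 - 32*z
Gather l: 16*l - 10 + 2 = 16*l - 8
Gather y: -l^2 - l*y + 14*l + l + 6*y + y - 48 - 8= -l^2 + 15*l + y*(7 - l) - 56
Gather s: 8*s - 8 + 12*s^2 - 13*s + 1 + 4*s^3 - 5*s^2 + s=4*s^3 + 7*s^2 - 4*s - 7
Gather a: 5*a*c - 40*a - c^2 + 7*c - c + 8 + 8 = a*(5*c - 40) - c^2 + 6*c + 16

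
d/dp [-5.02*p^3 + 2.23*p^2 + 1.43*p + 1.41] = -15.06*p^2 + 4.46*p + 1.43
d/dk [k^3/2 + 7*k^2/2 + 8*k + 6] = 3*k^2/2 + 7*k + 8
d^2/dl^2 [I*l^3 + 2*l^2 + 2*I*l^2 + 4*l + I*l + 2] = 6*I*l + 4 + 4*I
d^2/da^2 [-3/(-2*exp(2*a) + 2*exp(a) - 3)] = 6*((1 - 4*exp(a))*(2*exp(2*a) - 2*exp(a) + 3) + 4*(2*exp(a) - 1)^2*exp(a))*exp(a)/(2*exp(2*a) - 2*exp(a) + 3)^3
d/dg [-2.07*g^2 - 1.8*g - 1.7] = -4.14*g - 1.8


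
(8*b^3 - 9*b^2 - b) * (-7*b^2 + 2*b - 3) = -56*b^5 + 79*b^4 - 35*b^3 + 25*b^2 + 3*b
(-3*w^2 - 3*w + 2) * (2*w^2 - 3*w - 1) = -6*w^4 + 3*w^3 + 16*w^2 - 3*w - 2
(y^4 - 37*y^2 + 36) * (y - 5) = y^5 - 5*y^4 - 37*y^3 + 185*y^2 + 36*y - 180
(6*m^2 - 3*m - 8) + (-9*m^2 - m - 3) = -3*m^2 - 4*m - 11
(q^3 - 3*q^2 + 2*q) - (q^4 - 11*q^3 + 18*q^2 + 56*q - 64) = -q^4 + 12*q^3 - 21*q^2 - 54*q + 64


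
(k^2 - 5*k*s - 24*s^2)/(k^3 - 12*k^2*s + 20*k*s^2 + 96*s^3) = (-k - 3*s)/(-k^2 + 4*k*s + 12*s^2)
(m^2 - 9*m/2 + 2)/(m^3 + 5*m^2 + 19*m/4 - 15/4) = 2*(m - 4)/(2*m^2 + 11*m + 15)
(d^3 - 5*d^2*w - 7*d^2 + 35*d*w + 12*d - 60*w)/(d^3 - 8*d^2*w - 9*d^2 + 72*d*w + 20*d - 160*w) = (-d^2 + 5*d*w + 3*d - 15*w)/(-d^2 + 8*d*w + 5*d - 40*w)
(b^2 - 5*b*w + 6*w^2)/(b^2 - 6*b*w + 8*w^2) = (-b + 3*w)/(-b + 4*w)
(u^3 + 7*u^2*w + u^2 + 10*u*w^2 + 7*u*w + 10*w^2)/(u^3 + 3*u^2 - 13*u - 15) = (u^2 + 7*u*w + 10*w^2)/(u^2 + 2*u - 15)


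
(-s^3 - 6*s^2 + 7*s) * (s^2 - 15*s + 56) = -s^5 + 9*s^4 + 41*s^3 - 441*s^2 + 392*s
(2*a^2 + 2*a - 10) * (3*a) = 6*a^3 + 6*a^2 - 30*a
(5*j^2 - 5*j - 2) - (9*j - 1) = 5*j^2 - 14*j - 1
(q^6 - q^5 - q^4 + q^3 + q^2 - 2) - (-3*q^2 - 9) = q^6 - q^5 - q^4 + q^3 + 4*q^2 + 7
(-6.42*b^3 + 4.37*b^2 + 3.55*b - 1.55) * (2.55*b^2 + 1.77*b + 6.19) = -16.371*b^5 - 0.219900000000001*b^4 - 22.9524*b^3 + 29.3813*b^2 + 19.231*b - 9.5945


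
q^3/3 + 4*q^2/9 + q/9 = q*(q/3 + 1/3)*(q + 1/3)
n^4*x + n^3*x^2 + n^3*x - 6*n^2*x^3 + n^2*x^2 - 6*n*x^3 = n*(n - 2*x)*(n + 3*x)*(n*x + x)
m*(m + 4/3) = m^2 + 4*m/3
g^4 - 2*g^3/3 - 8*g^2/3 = g^2*(g - 2)*(g + 4/3)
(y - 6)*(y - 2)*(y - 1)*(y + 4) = y^4 - 5*y^3 - 16*y^2 + 68*y - 48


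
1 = 1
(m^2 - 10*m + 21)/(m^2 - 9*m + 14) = (m - 3)/(m - 2)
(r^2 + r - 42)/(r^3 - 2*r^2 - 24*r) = (r + 7)/(r*(r + 4))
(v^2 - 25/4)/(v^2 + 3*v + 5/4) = (2*v - 5)/(2*v + 1)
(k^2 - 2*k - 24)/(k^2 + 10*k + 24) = (k - 6)/(k + 6)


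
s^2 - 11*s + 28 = (s - 7)*(s - 4)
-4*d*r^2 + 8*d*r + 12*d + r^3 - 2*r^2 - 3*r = (-4*d + r)*(r - 3)*(r + 1)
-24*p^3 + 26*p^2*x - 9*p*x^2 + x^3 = (-4*p + x)*(-3*p + x)*(-2*p + x)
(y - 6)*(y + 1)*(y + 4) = y^3 - y^2 - 26*y - 24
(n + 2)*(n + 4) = n^2 + 6*n + 8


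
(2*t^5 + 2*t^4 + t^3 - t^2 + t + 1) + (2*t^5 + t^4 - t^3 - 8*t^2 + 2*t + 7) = 4*t^5 + 3*t^4 - 9*t^2 + 3*t + 8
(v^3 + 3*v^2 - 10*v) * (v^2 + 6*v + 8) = v^5 + 9*v^4 + 16*v^3 - 36*v^2 - 80*v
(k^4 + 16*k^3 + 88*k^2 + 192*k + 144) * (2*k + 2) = 2*k^5 + 34*k^4 + 208*k^3 + 560*k^2 + 672*k + 288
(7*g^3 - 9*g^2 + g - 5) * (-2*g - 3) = -14*g^4 - 3*g^3 + 25*g^2 + 7*g + 15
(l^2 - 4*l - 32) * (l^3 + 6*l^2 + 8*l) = l^5 + 2*l^4 - 48*l^3 - 224*l^2 - 256*l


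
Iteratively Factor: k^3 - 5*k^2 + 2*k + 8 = (k + 1)*(k^2 - 6*k + 8) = (k - 4)*(k + 1)*(k - 2)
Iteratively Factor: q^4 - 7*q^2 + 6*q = (q)*(q^3 - 7*q + 6) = q*(q - 2)*(q^2 + 2*q - 3) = q*(q - 2)*(q + 3)*(q - 1)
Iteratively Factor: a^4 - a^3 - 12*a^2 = (a - 4)*(a^3 + 3*a^2) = a*(a - 4)*(a^2 + 3*a) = a^2*(a - 4)*(a + 3)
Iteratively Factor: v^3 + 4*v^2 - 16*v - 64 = (v + 4)*(v^2 - 16) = (v + 4)^2*(v - 4)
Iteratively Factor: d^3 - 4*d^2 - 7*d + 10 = (d + 2)*(d^2 - 6*d + 5) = (d - 5)*(d + 2)*(d - 1)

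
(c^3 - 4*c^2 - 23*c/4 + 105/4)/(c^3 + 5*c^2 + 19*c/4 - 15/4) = (2*c^2 - 13*c + 21)/(2*c^2 + 5*c - 3)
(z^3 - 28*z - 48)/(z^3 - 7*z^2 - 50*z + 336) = (z^2 + 6*z + 8)/(z^2 - z - 56)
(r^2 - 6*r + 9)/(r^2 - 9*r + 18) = (r - 3)/(r - 6)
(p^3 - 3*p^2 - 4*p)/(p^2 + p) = p - 4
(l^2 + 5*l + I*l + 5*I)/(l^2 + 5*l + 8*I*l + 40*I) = (l + I)/(l + 8*I)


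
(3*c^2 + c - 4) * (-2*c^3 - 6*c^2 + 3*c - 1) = -6*c^5 - 20*c^4 + 11*c^3 + 24*c^2 - 13*c + 4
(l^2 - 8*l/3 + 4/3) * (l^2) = l^4 - 8*l^3/3 + 4*l^2/3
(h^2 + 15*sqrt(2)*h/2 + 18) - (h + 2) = h^2 - h + 15*sqrt(2)*h/2 + 16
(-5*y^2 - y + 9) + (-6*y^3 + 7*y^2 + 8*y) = -6*y^3 + 2*y^2 + 7*y + 9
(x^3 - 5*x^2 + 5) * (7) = 7*x^3 - 35*x^2 + 35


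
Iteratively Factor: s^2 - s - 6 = (s - 3)*(s + 2)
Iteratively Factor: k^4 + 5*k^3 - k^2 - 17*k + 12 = (k + 3)*(k^3 + 2*k^2 - 7*k + 4) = (k - 1)*(k + 3)*(k^2 + 3*k - 4) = (k - 1)^2*(k + 3)*(k + 4)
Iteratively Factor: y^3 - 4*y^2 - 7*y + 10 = (y - 1)*(y^2 - 3*y - 10) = (y - 5)*(y - 1)*(y + 2)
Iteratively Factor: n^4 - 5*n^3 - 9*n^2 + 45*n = (n - 3)*(n^3 - 2*n^2 - 15*n) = (n - 5)*(n - 3)*(n^2 + 3*n) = n*(n - 5)*(n - 3)*(n + 3)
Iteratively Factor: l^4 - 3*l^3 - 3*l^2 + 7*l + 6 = (l - 2)*(l^3 - l^2 - 5*l - 3) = (l - 3)*(l - 2)*(l^2 + 2*l + 1) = (l - 3)*(l - 2)*(l + 1)*(l + 1)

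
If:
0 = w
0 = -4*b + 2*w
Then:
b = 0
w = 0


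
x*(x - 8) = x^2 - 8*x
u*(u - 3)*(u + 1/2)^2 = u^4 - 2*u^3 - 11*u^2/4 - 3*u/4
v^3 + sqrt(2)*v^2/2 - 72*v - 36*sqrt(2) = (v - 6*sqrt(2))*(v + sqrt(2)/2)*(v + 6*sqrt(2))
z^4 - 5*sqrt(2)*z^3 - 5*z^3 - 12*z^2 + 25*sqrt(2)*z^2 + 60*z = z*(z - 5)*(z - 6*sqrt(2))*(z + sqrt(2))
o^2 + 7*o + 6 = (o + 1)*(o + 6)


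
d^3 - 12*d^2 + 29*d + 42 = (d - 7)*(d - 6)*(d + 1)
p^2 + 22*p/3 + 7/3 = (p + 1/3)*(p + 7)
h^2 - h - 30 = (h - 6)*(h + 5)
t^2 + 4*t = t*(t + 4)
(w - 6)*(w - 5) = w^2 - 11*w + 30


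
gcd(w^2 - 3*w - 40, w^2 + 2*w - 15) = w + 5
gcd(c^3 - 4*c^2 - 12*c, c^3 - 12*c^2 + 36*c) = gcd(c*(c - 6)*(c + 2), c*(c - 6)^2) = c^2 - 6*c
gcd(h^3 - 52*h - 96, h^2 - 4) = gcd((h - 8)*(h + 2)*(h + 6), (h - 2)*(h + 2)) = h + 2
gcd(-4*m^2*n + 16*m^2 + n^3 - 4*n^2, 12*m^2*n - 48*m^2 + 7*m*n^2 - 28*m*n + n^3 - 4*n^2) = n - 4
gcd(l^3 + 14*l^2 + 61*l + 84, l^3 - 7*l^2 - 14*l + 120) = l + 4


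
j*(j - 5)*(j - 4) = j^3 - 9*j^2 + 20*j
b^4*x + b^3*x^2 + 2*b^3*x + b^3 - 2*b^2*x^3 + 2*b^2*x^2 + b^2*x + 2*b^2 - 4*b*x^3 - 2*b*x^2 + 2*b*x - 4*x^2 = (b + 2)*(b - x)*(b + 2*x)*(b*x + 1)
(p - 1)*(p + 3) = p^2 + 2*p - 3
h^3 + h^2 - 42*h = h*(h - 6)*(h + 7)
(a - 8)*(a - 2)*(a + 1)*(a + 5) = a^4 - 4*a^3 - 39*a^2 + 46*a + 80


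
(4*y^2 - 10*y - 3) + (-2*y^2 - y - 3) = 2*y^2 - 11*y - 6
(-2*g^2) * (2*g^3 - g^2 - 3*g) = -4*g^5 + 2*g^4 + 6*g^3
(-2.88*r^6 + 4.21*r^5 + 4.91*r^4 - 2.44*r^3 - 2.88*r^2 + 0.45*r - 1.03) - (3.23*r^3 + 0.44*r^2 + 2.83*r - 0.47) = -2.88*r^6 + 4.21*r^5 + 4.91*r^4 - 5.67*r^3 - 3.32*r^2 - 2.38*r - 0.56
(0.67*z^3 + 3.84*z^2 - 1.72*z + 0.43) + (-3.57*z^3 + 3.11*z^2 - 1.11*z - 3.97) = -2.9*z^3 + 6.95*z^2 - 2.83*z - 3.54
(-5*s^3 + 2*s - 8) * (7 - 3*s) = 15*s^4 - 35*s^3 - 6*s^2 + 38*s - 56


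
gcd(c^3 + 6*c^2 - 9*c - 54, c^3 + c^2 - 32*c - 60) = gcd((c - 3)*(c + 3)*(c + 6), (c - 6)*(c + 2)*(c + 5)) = 1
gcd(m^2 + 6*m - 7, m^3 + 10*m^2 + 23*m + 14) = m + 7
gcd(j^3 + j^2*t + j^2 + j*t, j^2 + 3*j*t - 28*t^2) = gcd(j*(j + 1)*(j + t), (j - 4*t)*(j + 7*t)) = 1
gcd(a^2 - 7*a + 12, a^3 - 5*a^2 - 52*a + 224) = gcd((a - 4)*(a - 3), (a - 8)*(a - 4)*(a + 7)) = a - 4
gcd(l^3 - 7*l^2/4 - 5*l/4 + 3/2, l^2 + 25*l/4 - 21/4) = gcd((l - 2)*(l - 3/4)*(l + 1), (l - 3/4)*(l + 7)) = l - 3/4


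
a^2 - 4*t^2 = (a - 2*t)*(a + 2*t)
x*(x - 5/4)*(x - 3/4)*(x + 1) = x^4 - x^3 - 17*x^2/16 + 15*x/16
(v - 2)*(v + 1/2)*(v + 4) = v^3 + 5*v^2/2 - 7*v - 4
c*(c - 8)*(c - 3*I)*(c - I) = c^4 - 8*c^3 - 4*I*c^3 - 3*c^2 + 32*I*c^2 + 24*c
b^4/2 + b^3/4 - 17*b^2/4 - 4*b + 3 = (b/2 + 1)*(b - 3)*(b - 1/2)*(b + 2)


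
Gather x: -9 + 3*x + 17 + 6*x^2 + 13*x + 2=6*x^2 + 16*x + 10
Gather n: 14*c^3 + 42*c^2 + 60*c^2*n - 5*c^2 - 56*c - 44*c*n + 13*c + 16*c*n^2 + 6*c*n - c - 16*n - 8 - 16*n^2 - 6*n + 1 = 14*c^3 + 37*c^2 - 44*c + n^2*(16*c - 16) + n*(60*c^2 - 38*c - 22) - 7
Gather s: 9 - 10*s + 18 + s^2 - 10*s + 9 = s^2 - 20*s + 36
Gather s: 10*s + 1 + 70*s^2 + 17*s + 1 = 70*s^2 + 27*s + 2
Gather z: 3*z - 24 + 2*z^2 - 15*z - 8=2*z^2 - 12*z - 32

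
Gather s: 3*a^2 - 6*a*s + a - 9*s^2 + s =3*a^2 + a - 9*s^2 + s*(1 - 6*a)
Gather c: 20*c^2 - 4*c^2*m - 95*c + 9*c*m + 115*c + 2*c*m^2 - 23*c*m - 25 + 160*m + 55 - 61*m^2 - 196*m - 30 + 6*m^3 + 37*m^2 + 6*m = c^2*(20 - 4*m) + c*(2*m^2 - 14*m + 20) + 6*m^3 - 24*m^2 - 30*m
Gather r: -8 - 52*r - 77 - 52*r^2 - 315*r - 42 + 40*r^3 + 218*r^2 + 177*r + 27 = 40*r^3 + 166*r^2 - 190*r - 100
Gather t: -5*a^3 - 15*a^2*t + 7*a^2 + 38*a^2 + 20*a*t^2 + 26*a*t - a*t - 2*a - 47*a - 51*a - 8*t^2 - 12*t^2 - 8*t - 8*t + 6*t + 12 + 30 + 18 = -5*a^3 + 45*a^2 - 100*a + t^2*(20*a - 20) + t*(-15*a^2 + 25*a - 10) + 60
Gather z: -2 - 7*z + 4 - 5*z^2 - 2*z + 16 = -5*z^2 - 9*z + 18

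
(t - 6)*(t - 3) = t^2 - 9*t + 18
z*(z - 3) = z^2 - 3*z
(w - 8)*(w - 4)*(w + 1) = w^3 - 11*w^2 + 20*w + 32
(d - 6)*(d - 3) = d^2 - 9*d + 18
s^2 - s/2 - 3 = (s - 2)*(s + 3/2)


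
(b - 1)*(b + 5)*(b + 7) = b^3 + 11*b^2 + 23*b - 35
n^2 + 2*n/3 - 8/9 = (n - 2/3)*(n + 4/3)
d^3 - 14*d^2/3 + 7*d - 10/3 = (d - 2)*(d - 5/3)*(d - 1)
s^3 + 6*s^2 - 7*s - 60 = (s - 3)*(s + 4)*(s + 5)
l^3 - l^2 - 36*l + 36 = (l - 6)*(l - 1)*(l + 6)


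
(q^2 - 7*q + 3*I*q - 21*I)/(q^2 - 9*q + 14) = (q + 3*I)/(q - 2)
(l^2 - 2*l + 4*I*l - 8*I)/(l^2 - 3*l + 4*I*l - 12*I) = (l - 2)/(l - 3)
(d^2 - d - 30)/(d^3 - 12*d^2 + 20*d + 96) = (d + 5)/(d^2 - 6*d - 16)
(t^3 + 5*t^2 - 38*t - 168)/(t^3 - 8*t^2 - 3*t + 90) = (t^2 + 11*t + 28)/(t^2 - 2*t - 15)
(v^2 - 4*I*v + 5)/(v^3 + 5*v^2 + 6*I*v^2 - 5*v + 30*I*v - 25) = (v - 5*I)/(v^2 + 5*v*(1 + I) + 25*I)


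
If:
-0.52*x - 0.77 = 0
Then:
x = -1.48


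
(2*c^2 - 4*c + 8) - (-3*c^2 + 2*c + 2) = 5*c^2 - 6*c + 6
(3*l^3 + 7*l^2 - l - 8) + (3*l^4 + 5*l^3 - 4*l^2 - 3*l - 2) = 3*l^4 + 8*l^3 + 3*l^2 - 4*l - 10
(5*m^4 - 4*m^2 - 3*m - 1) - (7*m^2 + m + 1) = 5*m^4 - 11*m^2 - 4*m - 2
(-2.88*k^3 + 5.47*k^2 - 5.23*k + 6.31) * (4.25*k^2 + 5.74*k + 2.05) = -12.24*k^5 + 6.7163*k^4 + 3.2663*k^3 + 8.0108*k^2 + 25.4979*k + 12.9355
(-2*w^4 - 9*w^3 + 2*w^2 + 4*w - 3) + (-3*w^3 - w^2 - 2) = -2*w^4 - 12*w^3 + w^2 + 4*w - 5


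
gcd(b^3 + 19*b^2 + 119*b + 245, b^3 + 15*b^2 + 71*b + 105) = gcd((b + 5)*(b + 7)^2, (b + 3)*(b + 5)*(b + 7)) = b^2 + 12*b + 35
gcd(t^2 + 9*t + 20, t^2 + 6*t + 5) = t + 5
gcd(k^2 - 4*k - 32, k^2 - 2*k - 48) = k - 8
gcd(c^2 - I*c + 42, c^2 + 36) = c + 6*I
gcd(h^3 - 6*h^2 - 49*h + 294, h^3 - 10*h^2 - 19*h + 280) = h - 7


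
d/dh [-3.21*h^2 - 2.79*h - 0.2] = -6.42*h - 2.79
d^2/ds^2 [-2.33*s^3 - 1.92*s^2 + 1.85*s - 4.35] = -13.98*s - 3.84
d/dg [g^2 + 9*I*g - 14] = 2*g + 9*I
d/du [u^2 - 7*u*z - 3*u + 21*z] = 2*u - 7*z - 3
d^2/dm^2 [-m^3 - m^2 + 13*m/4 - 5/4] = -6*m - 2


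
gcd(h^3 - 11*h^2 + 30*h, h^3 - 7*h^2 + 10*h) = h^2 - 5*h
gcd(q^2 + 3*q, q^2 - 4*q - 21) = q + 3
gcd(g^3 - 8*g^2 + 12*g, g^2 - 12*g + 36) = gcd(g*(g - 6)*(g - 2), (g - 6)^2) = g - 6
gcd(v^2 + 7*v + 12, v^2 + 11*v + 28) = v + 4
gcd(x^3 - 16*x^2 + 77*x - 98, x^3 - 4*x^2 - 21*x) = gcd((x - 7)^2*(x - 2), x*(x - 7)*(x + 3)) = x - 7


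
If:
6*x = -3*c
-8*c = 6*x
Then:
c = 0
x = 0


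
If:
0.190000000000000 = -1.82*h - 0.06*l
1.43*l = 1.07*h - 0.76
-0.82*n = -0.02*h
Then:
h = -0.08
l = -0.59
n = -0.00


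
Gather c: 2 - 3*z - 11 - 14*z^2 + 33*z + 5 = -14*z^2 + 30*z - 4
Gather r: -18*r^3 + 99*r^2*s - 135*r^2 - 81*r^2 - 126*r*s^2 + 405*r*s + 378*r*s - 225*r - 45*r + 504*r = -18*r^3 + r^2*(99*s - 216) + r*(-126*s^2 + 783*s + 234)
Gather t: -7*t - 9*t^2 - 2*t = -9*t^2 - 9*t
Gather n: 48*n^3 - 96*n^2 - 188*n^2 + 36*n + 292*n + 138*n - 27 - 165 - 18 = 48*n^3 - 284*n^2 + 466*n - 210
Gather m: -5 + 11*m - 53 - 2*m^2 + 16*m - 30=-2*m^2 + 27*m - 88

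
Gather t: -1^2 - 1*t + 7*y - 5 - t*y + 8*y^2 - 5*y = t*(-y - 1) + 8*y^2 + 2*y - 6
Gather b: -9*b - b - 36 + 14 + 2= -10*b - 20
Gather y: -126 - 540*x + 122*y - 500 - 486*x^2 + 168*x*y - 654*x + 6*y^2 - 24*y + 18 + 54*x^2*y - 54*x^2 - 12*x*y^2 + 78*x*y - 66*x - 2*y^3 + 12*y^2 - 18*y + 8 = -540*x^2 - 1260*x - 2*y^3 + y^2*(18 - 12*x) + y*(54*x^2 + 246*x + 80) - 600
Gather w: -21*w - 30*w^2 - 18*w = -30*w^2 - 39*w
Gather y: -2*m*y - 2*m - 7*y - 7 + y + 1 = -2*m + y*(-2*m - 6) - 6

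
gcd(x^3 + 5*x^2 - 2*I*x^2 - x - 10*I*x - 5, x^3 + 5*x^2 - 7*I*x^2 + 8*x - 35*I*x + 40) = x + 5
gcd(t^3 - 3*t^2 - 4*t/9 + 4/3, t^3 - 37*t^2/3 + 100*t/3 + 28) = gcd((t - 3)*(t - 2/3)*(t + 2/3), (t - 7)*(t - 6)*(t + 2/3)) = t + 2/3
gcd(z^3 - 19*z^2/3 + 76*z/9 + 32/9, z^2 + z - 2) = 1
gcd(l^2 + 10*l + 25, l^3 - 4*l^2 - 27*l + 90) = l + 5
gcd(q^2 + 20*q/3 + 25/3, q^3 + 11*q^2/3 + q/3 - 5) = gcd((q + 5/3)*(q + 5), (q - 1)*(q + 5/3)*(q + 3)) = q + 5/3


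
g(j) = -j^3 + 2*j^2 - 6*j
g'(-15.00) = -741.00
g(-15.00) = 3915.00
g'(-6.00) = -138.00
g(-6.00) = 324.00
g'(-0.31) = -7.53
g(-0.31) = 2.08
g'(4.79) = -55.67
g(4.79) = -92.75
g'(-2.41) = -33.06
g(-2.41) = 40.07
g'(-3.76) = -63.45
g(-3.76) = 103.99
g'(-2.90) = -42.83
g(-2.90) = 58.61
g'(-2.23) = -29.84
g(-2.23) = 34.42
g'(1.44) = -6.46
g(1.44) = -7.48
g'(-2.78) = -40.31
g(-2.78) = 53.62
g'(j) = -3*j^2 + 4*j - 6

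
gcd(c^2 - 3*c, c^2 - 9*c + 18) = c - 3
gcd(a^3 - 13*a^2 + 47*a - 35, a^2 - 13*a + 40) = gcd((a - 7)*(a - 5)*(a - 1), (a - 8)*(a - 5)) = a - 5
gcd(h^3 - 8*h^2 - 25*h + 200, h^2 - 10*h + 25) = h - 5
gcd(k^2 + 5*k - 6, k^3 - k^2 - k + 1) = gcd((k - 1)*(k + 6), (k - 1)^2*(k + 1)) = k - 1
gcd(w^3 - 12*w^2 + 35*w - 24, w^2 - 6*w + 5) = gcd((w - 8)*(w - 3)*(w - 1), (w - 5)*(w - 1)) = w - 1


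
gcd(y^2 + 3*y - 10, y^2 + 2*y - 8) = y - 2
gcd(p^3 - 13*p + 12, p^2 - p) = p - 1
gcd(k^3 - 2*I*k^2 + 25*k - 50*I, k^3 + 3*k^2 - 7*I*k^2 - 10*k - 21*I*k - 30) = k^2 - 7*I*k - 10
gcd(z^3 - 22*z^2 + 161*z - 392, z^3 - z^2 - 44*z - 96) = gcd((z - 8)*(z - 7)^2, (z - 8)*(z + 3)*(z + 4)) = z - 8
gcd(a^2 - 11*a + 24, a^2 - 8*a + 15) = a - 3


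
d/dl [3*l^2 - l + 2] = 6*l - 1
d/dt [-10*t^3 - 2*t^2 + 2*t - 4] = -30*t^2 - 4*t + 2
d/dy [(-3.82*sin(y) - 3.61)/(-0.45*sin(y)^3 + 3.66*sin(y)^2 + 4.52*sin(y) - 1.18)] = (-3.438*sin(y)^3 + 9.1077*sin(y)^2 + 26.4252*sin(y) + 20.8248)*cos(y)/(0.2025*sin(y)^6 - 3.294*sin(y)^5 + 9.3276*sin(y)^4 + 34.1484*sin(y)^3 + 11.7928*sin(y)^2 - 10.6672*sin(y) + 1.3924)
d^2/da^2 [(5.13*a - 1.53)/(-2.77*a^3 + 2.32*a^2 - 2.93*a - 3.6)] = (-236.171862*a^5 + 338.679036*a^4 - 129.27051*a^3 + 737.79255*a^2 - 411.019488*a + 160.049394)/(21.253933*a^9 - 53.403384*a^8 + 112.172535*a^7 - 42.59596*a^6 - 20.158425*a^5 + 173.686776*a^4 - 13.976803*a^3 + 2.51532000000002*a^2 + 113.9184*a + 46.656)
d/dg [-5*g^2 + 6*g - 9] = 6 - 10*g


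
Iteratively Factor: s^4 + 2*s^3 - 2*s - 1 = (s + 1)*(s^3 + s^2 - s - 1) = (s + 1)^2*(s^2 - 1) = (s - 1)*(s + 1)^2*(s + 1)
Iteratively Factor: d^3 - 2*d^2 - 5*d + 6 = (d - 1)*(d^2 - d - 6) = (d - 3)*(d - 1)*(d + 2)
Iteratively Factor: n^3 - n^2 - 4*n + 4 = (n - 2)*(n^2 + n - 2) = (n - 2)*(n - 1)*(n + 2)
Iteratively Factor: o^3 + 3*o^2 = (o)*(o^2 + 3*o) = o^2*(o + 3)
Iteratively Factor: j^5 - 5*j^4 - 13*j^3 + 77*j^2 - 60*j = (j - 3)*(j^4 - 2*j^3 - 19*j^2 + 20*j) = (j - 3)*(j + 4)*(j^3 - 6*j^2 + 5*j) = (j - 5)*(j - 3)*(j + 4)*(j^2 - j) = j*(j - 5)*(j - 3)*(j + 4)*(j - 1)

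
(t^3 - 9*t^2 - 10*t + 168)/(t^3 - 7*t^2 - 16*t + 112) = (t - 6)/(t - 4)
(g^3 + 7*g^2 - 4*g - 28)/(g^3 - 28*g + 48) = (g^2 + 9*g + 14)/(g^2 + 2*g - 24)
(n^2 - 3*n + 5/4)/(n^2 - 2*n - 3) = (-n^2 + 3*n - 5/4)/(-n^2 + 2*n + 3)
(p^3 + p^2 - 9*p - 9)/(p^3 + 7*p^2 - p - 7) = (p^2 - 9)/(p^2 + 6*p - 7)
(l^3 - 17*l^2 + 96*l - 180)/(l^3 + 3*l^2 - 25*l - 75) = (l^2 - 12*l + 36)/(l^2 + 8*l + 15)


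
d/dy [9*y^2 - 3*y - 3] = 18*y - 3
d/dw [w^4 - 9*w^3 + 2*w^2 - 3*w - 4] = 4*w^3 - 27*w^2 + 4*w - 3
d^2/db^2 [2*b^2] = 4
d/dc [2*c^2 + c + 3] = 4*c + 1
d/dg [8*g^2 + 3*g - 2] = 16*g + 3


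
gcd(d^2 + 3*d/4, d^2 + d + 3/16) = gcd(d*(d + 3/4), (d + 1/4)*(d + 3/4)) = d + 3/4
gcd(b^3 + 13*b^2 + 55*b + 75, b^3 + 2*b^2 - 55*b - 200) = b^2 + 10*b + 25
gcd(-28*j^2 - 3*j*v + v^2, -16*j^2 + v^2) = 4*j + v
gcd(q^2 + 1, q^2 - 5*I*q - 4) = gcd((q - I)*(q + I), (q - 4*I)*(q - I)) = q - I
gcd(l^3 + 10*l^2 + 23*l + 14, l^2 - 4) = l + 2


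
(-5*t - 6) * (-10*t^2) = 50*t^3 + 60*t^2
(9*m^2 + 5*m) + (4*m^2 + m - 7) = 13*m^2 + 6*m - 7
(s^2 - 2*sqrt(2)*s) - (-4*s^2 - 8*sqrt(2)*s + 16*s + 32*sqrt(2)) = 5*s^2 - 16*s + 6*sqrt(2)*s - 32*sqrt(2)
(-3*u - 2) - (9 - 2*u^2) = 2*u^2 - 3*u - 11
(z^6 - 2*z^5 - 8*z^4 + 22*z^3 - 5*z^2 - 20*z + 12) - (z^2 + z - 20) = z^6 - 2*z^5 - 8*z^4 + 22*z^3 - 6*z^2 - 21*z + 32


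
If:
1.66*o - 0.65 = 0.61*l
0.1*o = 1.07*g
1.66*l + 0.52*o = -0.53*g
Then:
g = 0.03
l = -0.12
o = 0.35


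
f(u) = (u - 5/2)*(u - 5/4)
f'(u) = 2*u - 15/4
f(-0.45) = 5.02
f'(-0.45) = -4.65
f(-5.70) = 56.99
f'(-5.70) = -15.15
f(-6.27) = 65.95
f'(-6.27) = -16.29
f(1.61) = -0.32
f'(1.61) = -0.53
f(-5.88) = 59.75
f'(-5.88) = -15.51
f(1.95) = -0.38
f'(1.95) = 0.15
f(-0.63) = 5.88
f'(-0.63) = -5.01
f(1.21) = 0.05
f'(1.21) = -1.33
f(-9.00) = 117.88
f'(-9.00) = -21.75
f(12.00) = 102.12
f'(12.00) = 20.25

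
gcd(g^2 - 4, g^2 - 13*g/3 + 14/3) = g - 2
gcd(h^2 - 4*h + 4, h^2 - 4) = h - 2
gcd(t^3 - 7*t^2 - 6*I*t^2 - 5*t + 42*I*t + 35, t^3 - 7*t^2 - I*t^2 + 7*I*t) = t^2 + t*(-7 - I) + 7*I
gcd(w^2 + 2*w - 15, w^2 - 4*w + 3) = w - 3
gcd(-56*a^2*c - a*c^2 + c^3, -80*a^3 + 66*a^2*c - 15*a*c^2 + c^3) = 8*a - c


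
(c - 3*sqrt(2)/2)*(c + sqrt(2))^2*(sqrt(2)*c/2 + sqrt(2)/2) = sqrt(2)*c^4/2 + c^3/2 + sqrt(2)*c^3/2 - 2*sqrt(2)*c^2 + c^2/2 - 3*c - 2*sqrt(2)*c - 3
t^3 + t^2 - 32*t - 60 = (t - 6)*(t + 2)*(t + 5)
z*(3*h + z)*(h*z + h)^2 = 3*h^3*z^3 + 6*h^3*z^2 + 3*h^3*z + h^2*z^4 + 2*h^2*z^3 + h^2*z^2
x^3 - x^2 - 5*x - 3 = (x - 3)*(x + 1)^2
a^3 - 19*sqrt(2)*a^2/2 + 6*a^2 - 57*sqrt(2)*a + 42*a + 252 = (a + 6)*(a - 6*sqrt(2))*(a - 7*sqrt(2)/2)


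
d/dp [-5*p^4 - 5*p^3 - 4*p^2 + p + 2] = -20*p^3 - 15*p^2 - 8*p + 1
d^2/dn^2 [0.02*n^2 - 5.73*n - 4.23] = 0.0400000000000000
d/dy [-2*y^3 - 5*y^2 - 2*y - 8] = -6*y^2 - 10*y - 2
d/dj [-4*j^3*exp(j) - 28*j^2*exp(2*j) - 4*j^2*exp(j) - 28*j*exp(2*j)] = 4*(-j^3 - 14*j^2*exp(j) - 4*j^2 - 28*j*exp(j) - 2*j - 7*exp(j))*exp(j)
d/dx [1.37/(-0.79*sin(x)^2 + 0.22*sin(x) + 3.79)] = (2.1646*sin(x) - 0.3014)*cos(x)/(-0.79*sin(x)^2 + 0.22*sin(x) + 3.79)^2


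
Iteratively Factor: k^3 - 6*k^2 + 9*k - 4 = (k - 4)*(k^2 - 2*k + 1) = (k - 4)*(k - 1)*(k - 1)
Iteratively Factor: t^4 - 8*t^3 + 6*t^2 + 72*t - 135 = (t - 5)*(t^3 - 3*t^2 - 9*t + 27) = (t - 5)*(t - 3)*(t^2 - 9) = (t - 5)*(t - 3)*(t + 3)*(t - 3)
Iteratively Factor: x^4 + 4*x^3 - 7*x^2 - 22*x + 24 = (x + 3)*(x^3 + x^2 - 10*x + 8) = (x - 2)*(x + 3)*(x^2 + 3*x - 4) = (x - 2)*(x - 1)*(x + 3)*(x + 4)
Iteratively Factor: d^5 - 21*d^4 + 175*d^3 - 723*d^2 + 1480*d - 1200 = (d - 5)*(d^4 - 16*d^3 + 95*d^2 - 248*d + 240) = (d - 5)*(d - 3)*(d^3 - 13*d^2 + 56*d - 80) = (d - 5)*(d - 4)*(d - 3)*(d^2 - 9*d + 20) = (d - 5)*(d - 4)^2*(d - 3)*(d - 5)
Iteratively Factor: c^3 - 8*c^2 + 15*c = (c - 3)*(c^2 - 5*c) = c*(c - 3)*(c - 5)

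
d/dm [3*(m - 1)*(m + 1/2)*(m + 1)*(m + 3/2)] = 12*m^3 + 18*m^2 - 3*m/2 - 6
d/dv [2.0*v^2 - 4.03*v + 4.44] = 4.0*v - 4.03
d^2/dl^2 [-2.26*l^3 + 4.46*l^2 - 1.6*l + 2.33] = 8.92 - 13.56*l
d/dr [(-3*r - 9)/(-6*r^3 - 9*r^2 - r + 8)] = 3*(6*r^3 + 9*r^2 + r - (r + 3)*(18*r^2 + 18*r + 1) - 8)/(6*r^3 + 9*r^2 + r - 8)^2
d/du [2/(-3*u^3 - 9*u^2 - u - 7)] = 2*(9*u^2 + 18*u + 1)/(3*u^3 + 9*u^2 + u + 7)^2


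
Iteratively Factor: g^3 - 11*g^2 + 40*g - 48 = (g - 4)*(g^2 - 7*g + 12) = (g - 4)^2*(g - 3)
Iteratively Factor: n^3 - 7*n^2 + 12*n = (n - 3)*(n^2 - 4*n) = (n - 4)*(n - 3)*(n)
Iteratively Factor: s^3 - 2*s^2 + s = (s - 1)*(s^2 - s) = (s - 1)^2*(s)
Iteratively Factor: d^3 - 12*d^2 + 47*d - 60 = (d - 3)*(d^2 - 9*d + 20) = (d - 5)*(d - 3)*(d - 4)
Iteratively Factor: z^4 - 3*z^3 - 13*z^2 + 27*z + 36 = (z + 3)*(z^3 - 6*z^2 + 5*z + 12) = (z + 1)*(z + 3)*(z^2 - 7*z + 12) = (z - 3)*(z + 1)*(z + 3)*(z - 4)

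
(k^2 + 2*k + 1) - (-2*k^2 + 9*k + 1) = 3*k^2 - 7*k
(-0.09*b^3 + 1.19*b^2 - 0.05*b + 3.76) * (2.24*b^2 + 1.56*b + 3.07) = -0.2016*b^5 + 2.5252*b^4 + 1.4681*b^3 + 11.9977*b^2 + 5.7121*b + 11.5432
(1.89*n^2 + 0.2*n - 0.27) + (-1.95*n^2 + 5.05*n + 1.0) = -0.0600000000000001*n^2 + 5.25*n + 0.73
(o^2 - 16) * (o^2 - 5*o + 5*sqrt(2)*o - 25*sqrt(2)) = o^4 - 5*o^3 + 5*sqrt(2)*o^3 - 25*sqrt(2)*o^2 - 16*o^2 - 80*sqrt(2)*o + 80*o + 400*sqrt(2)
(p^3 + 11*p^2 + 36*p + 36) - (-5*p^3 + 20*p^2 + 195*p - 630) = 6*p^3 - 9*p^2 - 159*p + 666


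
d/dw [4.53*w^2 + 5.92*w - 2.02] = 9.06*w + 5.92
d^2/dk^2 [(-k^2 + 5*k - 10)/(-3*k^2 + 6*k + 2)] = 2*(-27*k^3 + 288*k^2 - 630*k + 484)/(27*k^6 - 162*k^5 + 270*k^4 - 180*k^2 - 72*k - 8)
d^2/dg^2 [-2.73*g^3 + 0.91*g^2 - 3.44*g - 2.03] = 1.82 - 16.38*g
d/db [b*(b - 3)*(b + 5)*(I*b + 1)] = 4*I*b^3 + b^2*(3 + 6*I) + b*(4 - 30*I) - 15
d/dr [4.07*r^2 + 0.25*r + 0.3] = 8.14*r + 0.25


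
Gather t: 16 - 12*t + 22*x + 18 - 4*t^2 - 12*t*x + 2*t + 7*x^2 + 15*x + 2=-4*t^2 + t*(-12*x - 10) + 7*x^2 + 37*x + 36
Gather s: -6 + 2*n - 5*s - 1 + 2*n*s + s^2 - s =2*n + s^2 + s*(2*n - 6) - 7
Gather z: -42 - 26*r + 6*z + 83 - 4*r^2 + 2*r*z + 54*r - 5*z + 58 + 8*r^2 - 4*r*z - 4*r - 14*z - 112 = 4*r^2 + 24*r + z*(-2*r - 13) - 13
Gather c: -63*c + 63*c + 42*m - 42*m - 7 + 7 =0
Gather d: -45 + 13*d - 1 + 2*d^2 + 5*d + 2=2*d^2 + 18*d - 44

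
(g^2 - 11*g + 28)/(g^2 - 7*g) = (g - 4)/g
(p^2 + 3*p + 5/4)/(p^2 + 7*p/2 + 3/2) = (p + 5/2)/(p + 3)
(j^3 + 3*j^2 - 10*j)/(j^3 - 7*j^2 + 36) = j*(j^2 + 3*j - 10)/(j^3 - 7*j^2 + 36)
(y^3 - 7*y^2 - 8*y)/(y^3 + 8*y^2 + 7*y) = (y - 8)/(y + 7)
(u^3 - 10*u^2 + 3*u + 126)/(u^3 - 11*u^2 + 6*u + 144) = (u - 7)/(u - 8)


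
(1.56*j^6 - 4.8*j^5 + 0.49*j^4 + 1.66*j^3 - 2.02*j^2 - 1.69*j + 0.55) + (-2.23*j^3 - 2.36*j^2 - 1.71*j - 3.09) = 1.56*j^6 - 4.8*j^5 + 0.49*j^4 - 0.57*j^3 - 4.38*j^2 - 3.4*j - 2.54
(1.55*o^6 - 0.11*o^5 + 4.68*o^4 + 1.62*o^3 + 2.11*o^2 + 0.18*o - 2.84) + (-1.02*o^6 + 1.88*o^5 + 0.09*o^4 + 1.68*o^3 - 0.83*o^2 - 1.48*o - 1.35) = 0.53*o^6 + 1.77*o^5 + 4.77*o^4 + 3.3*o^3 + 1.28*o^2 - 1.3*o - 4.19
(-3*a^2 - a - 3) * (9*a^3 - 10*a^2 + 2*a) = -27*a^5 + 21*a^4 - 23*a^3 + 28*a^2 - 6*a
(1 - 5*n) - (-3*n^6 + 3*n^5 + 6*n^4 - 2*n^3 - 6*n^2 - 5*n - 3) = 3*n^6 - 3*n^5 - 6*n^4 + 2*n^3 + 6*n^2 + 4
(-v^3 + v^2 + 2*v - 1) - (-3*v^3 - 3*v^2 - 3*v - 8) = 2*v^3 + 4*v^2 + 5*v + 7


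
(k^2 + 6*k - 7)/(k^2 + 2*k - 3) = (k + 7)/(k + 3)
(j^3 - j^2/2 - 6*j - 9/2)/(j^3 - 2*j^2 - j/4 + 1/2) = 2*(2*j^3 - j^2 - 12*j - 9)/(4*j^3 - 8*j^2 - j + 2)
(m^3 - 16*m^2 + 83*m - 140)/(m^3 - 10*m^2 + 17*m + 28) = (m - 5)/(m + 1)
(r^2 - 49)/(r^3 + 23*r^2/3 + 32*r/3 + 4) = 3*(r^2 - 49)/(3*r^3 + 23*r^2 + 32*r + 12)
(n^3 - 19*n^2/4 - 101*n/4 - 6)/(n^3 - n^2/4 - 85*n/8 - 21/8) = 2*(n - 8)/(2*n - 7)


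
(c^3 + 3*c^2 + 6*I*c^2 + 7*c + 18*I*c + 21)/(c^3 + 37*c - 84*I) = (c^2 + c*(3 - I) - 3*I)/(c^2 - 7*I*c - 12)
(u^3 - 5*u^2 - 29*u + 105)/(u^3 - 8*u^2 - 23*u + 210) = (u - 3)/(u - 6)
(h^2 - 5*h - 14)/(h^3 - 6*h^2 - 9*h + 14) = 1/(h - 1)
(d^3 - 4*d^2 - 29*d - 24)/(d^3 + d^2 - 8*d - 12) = (d^3 - 4*d^2 - 29*d - 24)/(d^3 + d^2 - 8*d - 12)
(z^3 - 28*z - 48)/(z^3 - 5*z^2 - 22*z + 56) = (z^2 - 4*z - 12)/(z^2 - 9*z + 14)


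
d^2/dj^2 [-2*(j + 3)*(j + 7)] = -4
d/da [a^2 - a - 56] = 2*a - 1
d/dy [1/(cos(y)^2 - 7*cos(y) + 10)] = (2*cos(y) - 7)*sin(y)/(cos(y)^2 - 7*cos(y) + 10)^2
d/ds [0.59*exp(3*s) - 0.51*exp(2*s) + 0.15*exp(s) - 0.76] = (1.77*exp(2*s) - 1.02*exp(s) + 0.15)*exp(s)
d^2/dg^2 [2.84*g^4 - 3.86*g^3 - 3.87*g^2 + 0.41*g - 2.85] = 34.08*g^2 - 23.16*g - 7.74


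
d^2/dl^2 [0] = 0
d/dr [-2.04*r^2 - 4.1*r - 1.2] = -4.08*r - 4.1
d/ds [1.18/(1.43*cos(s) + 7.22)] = 1.6874*sin(s)/(1.43*cos(s) + 7.22)^2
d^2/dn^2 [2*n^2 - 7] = 4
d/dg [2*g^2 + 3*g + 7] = 4*g + 3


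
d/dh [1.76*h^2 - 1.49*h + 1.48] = 3.52*h - 1.49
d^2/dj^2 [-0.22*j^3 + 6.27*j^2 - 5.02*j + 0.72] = 12.54 - 1.32*j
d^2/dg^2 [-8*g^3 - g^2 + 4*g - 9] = -48*g - 2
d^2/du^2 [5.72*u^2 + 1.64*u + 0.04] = 11.4400000000000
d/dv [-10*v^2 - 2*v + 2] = -20*v - 2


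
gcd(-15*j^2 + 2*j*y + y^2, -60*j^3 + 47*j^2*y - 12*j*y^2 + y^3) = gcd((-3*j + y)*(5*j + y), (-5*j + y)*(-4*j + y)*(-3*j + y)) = -3*j + y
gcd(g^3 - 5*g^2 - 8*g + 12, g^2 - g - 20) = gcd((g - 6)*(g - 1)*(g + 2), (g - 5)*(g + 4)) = 1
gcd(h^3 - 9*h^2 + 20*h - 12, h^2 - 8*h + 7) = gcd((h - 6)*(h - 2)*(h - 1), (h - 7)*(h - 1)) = h - 1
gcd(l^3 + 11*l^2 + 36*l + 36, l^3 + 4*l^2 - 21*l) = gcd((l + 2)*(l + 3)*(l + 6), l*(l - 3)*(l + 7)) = 1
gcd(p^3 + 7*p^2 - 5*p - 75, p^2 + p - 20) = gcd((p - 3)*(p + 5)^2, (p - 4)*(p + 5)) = p + 5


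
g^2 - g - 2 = (g - 2)*(g + 1)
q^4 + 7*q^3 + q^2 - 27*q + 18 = (q - 1)^2*(q + 3)*(q + 6)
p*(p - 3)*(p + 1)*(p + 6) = p^4 + 4*p^3 - 15*p^2 - 18*p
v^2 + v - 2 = (v - 1)*(v + 2)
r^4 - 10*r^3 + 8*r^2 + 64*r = r*(r - 8)*(r - 4)*(r + 2)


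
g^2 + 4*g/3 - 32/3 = (g - 8/3)*(g + 4)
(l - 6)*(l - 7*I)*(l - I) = l^3 - 6*l^2 - 8*I*l^2 - 7*l + 48*I*l + 42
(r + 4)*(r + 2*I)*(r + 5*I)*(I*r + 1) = I*r^4 - 6*r^3 + 4*I*r^3 - 24*r^2 - 3*I*r^2 - 10*r - 12*I*r - 40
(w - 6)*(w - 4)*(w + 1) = w^3 - 9*w^2 + 14*w + 24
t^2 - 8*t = t*(t - 8)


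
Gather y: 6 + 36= 42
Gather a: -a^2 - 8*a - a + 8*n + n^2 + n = -a^2 - 9*a + n^2 + 9*n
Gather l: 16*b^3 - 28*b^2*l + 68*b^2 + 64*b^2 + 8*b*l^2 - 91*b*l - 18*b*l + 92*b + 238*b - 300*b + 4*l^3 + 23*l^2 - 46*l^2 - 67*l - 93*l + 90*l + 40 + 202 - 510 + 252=16*b^3 + 132*b^2 + 30*b + 4*l^3 + l^2*(8*b - 23) + l*(-28*b^2 - 109*b - 70) - 16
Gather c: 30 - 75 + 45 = 0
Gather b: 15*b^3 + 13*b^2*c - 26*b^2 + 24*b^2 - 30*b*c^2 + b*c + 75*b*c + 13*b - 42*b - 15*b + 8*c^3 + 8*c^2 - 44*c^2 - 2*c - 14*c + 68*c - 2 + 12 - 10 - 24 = 15*b^3 + b^2*(13*c - 2) + b*(-30*c^2 + 76*c - 44) + 8*c^3 - 36*c^2 + 52*c - 24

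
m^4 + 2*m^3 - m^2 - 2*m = m*(m - 1)*(m + 1)*(m + 2)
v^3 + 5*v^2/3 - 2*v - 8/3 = (v - 4/3)*(v + 1)*(v + 2)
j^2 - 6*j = j*(j - 6)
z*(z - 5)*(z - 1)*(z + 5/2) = z^4 - 7*z^3/2 - 10*z^2 + 25*z/2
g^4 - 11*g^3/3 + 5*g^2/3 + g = g*(g - 3)*(g - 1)*(g + 1/3)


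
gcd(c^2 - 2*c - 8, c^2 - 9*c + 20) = c - 4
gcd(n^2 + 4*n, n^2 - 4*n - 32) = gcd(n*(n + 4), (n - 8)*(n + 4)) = n + 4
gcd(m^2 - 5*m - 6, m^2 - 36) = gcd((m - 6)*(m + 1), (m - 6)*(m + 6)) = m - 6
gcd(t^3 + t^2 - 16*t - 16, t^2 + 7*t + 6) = t + 1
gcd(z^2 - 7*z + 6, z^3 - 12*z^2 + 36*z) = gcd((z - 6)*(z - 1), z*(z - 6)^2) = z - 6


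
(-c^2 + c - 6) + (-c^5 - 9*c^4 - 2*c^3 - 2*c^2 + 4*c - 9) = -c^5 - 9*c^4 - 2*c^3 - 3*c^2 + 5*c - 15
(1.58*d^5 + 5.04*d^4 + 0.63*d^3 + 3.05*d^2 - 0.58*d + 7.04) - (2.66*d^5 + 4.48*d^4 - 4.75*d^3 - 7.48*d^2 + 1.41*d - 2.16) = -1.08*d^5 + 0.56*d^4 + 5.38*d^3 + 10.53*d^2 - 1.99*d + 9.2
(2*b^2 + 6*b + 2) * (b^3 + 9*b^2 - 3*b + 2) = 2*b^5 + 24*b^4 + 50*b^3 + 4*b^2 + 6*b + 4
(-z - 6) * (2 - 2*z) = 2*z^2 + 10*z - 12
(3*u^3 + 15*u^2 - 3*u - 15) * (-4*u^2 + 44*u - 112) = -12*u^5 + 72*u^4 + 336*u^3 - 1752*u^2 - 324*u + 1680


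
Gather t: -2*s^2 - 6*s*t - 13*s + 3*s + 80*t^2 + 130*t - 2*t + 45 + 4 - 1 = -2*s^2 - 10*s + 80*t^2 + t*(128 - 6*s) + 48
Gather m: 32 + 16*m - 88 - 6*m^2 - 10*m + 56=-6*m^2 + 6*m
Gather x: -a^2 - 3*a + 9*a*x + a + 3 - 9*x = -a^2 - 2*a + x*(9*a - 9) + 3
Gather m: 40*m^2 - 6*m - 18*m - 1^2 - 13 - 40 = 40*m^2 - 24*m - 54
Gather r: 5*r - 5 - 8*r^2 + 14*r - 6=-8*r^2 + 19*r - 11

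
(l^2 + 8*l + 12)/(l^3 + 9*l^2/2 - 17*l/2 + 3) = 2*(l + 2)/(2*l^2 - 3*l + 1)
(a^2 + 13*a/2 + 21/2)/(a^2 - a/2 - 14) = (a + 3)/(a - 4)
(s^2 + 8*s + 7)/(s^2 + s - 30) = (s^2 + 8*s + 7)/(s^2 + s - 30)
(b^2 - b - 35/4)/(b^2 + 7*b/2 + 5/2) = (b - 7/2)/(b + 1)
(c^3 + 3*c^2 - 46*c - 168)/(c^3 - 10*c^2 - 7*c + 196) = (c + 6)/(c - 7)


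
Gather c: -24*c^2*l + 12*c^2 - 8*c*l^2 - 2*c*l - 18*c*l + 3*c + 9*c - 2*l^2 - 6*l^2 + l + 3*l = c^2*(12 - 24*l) + c*(-8*l^2 - 20*l + 12) - 8*l^2 + 4*l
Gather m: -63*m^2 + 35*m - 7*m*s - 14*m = -63*m^2 + m*(21 - 7*s)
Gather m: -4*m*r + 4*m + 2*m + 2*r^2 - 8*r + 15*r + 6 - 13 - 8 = m*(6 - 4*r) + 2*r^2 + 7*r - 15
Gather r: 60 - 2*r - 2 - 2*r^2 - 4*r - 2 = -2*r^2 - 6*r + 56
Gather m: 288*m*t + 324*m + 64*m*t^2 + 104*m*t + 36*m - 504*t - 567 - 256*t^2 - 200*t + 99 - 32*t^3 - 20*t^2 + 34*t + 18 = m*(64*t^2 + 392*t + 360) - 32*t^3 - 276*t^2 - 670*t - 450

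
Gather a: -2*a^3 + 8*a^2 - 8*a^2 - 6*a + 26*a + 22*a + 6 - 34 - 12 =-2*a^3 + 42*a - 40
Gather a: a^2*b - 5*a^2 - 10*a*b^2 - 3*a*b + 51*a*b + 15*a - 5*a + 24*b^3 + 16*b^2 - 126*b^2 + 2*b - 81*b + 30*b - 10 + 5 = a^2*(b - 5) + a*(-10*b^2 + 48*b + 10) + 24*b^3 - 110*b^2 - 49*b - 5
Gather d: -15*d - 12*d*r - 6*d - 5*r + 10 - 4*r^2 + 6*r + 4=d*(-12*r - 21) - 4*r^2 + r + 14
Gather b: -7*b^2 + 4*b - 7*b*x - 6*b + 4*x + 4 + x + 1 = -7*b^2 + b*(-7*x - 2) + 5*x + 5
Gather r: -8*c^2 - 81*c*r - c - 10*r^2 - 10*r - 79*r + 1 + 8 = -8*c^2 - c - 10*r^2 + r*(-81*c - 89) + 9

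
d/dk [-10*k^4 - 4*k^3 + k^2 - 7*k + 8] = -40*k^3 - 12*k^2 + 2*k - 7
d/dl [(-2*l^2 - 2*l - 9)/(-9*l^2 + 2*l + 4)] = 2*(-11*l^2 - 89*l + 5)/(81*l^4 - 36*l^3 - 68*l^2 + 16*l + 16)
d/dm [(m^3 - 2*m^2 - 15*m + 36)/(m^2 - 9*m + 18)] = (m^2 - 12*m + 6)/(m^2 - 12*m + 36)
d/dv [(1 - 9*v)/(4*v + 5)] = -49/(4*v + 5)^2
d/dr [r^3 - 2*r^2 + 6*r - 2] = 3*r^2 - 4*r + 6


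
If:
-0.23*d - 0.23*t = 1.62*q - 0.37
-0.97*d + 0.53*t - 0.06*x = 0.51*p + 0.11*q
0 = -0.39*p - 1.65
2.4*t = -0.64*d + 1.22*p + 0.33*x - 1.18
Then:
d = 0.0136581877569957*x + 0.628140970717419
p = -4.23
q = 0.538138472532776 - 0.0209436302479506*x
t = 0.133857816598134*x - 2.80981195116567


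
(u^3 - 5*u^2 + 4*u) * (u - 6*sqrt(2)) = u^4 - 6*sqrt(2)*u^3 - 5*u^3 + 4*u^2 + 30*sqrt(2)*u^2 - 24*sqrt(2)*u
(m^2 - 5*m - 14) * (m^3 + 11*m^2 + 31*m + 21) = m^5 + 6*m^4 - 38*m^3 - 288*m^2 - 539*m - 294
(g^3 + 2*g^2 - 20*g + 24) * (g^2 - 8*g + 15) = g^5 - 6*g^4 - 21*g^3 + 214*g^2 - 492*g + 360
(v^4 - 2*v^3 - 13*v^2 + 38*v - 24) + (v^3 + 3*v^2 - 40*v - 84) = v^4 - v^3 - 10*v^2 - 2*v - 108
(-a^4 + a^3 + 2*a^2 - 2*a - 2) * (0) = 0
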